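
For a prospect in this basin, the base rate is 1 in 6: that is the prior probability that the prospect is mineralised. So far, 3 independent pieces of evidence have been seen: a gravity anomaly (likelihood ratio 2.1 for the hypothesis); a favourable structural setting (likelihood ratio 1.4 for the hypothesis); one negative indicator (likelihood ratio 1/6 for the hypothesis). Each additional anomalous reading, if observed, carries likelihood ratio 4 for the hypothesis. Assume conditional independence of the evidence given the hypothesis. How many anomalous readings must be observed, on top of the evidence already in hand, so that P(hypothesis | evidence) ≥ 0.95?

4

Prior odds = (1/6)/(5/6) = 0.2.
Combined Bayes factor of the evidence already in hand = 2.1 × 1.4 × (1/6) = 0.49.
Odds after that evidence = 0.2 × 0.49 = 0.098.
Target odds = 0.95/0.05 = 19.
Need 4ⁿ ≥ 19 ÷ 0.098 = 9500/49.
4³ = 64 falls short of 9500/49 but 4⁴ = 256 reaches it, so n = 4.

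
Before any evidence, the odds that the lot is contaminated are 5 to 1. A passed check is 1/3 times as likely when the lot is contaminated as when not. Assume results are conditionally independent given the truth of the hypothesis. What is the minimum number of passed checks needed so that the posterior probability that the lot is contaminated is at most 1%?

Prior odds = 5.
Likelihood ratio per passed check = 1/3.
Target odds: 0.01 ÷ 0.99 = 1/99.
Require (1/3)ⁿ ≤ 1/99 ÷ 5 = 1/495.
(1/3)⁵ = 1/243 is still above 1/495 but (1/3)⁶ = 1/729 is at or below it, so n = 6.

6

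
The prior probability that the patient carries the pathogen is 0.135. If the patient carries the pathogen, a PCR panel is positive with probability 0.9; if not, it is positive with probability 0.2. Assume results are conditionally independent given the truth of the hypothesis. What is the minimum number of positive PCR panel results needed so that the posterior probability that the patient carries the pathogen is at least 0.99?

Prior odds: 0.135 ÷ 0.865 = 27/173.
Likelihood ratio of a positive = 0.9/0.2 = 4.5.
Target odds: 0.99 ÷ 0.01 = 99.
Require 4.5ⁿ ≥ 99 ÷ (27/173) = 1903/3.
4.5⁴ = 410.0625 falls short of 1903/3 but 4.5⁵ = 1845.28125 reaches it, so n = 5.

5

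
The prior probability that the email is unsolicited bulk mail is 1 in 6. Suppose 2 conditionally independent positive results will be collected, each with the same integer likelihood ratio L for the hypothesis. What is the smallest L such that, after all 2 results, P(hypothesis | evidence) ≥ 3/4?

Prior odds = (1/6)/(5/6) = 0.2.
Target odds = 0.75/0.25 = 3.
Need L² ≥ 3 ÷ 0.2 = 15.
3² = 9 < 15 ≤ 16 = 4², so L = 4.

4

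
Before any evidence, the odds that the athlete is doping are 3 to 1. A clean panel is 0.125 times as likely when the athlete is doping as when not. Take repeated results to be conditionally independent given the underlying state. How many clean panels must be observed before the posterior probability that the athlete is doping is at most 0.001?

4

Prior odds = 3.
Likelihood ratio per clean panel = 0.125.
Target odds: 0.001 ÷ 0.999 = 1/999.
Require 0.125ⁿ ≤ 1/999 ÷ 3 = 1/2997.
0.125³ = 0.001953125 is still above 1/2997 but 0.125⁴ = 1/4096 is at or below it, so n = 4.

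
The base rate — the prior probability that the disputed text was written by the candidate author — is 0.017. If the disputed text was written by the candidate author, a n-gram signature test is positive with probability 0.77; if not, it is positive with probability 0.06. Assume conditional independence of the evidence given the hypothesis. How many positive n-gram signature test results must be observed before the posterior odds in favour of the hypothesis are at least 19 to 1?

Prior odds: 0.017 ÷ 0.983 = 17/983.
Likelihood ratio of a positive = 0.77/0.06 = 77/6.
Target odds = 19.
Need (17/983) × (77/6)ⁿ ≥ 19, i.e. (77/6)ⁿ ≥ 18677/17.
(77/6)² = 5929/36 falls short of 18677/17 but (77/6)³ = 456533/216 reaches it, so n = 3.

3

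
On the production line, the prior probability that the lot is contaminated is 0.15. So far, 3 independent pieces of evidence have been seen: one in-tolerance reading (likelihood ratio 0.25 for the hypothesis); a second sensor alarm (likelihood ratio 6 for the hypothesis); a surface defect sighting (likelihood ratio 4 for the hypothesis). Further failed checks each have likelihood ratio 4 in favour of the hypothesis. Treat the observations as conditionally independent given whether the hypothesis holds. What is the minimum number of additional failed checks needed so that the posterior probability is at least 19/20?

Prior odds = 0.15/0.85 = 3/17.
Combined Bayes factor of the evidence already in hand = 0.25 × 6 × 4 = 6.
Odds after that evidence = (3/17) × 6 = 18/17.
Target odds = 0.95/0.05 = 19.
Need 4ⁿ ≥ 19 ÷ (18/17) = 323/18.
4² = 16 falls short of 323/18 but 4³ = 64 reaches it, so n = 3.

3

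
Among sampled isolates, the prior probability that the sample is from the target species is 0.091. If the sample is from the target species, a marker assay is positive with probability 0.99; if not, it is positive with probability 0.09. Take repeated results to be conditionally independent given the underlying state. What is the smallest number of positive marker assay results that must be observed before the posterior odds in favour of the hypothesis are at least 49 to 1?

3

Prior odds = 0.091/0.909 = 91/909.
Likelihood ratio of a positive = 0.99/0.09 = 11.
Target odds = 49.
Require 11ⁿ ≥ 49 ÷ (91/909) = 6363/13.
11² = 121 falls short of 6363/13 but 11³ = 1331 reaches it, so n = 3.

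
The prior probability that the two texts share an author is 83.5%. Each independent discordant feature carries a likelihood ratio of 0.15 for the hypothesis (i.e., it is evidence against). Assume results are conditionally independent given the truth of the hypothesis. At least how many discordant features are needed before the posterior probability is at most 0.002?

5

Prior odds = 0.835/0.165 = 167/33.
Likelihood ratio per discordant feature = 0.15.
Target posterior odds = 0.002/0.998 = 1/499.
Require 0.15ⁿ ≤ 1/499 ÷ (167/33) = 33/83333.
0.15⁴ = 81/160000 is still above 33/83333 but 0.15⁵ = 243/3200000 is at or below it, so n = 5.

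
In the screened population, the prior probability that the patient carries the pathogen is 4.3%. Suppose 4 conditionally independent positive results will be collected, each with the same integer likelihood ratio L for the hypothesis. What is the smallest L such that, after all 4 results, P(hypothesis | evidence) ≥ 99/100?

Prior odds = 0.043/0.957 = 43/957.
Target odds = 0.99/0.01 = 99.
Need L⁴ ≥ 99 ÷ (43/957) = 94743/43.
6⁴ = 1296 < 94743/43 ≤ 2401 = 7⁴, so L = 7.

7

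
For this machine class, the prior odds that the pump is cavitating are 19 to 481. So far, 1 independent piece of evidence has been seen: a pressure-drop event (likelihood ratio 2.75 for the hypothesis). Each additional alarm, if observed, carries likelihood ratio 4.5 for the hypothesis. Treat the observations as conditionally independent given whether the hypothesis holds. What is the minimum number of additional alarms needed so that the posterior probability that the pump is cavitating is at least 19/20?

4

Prior odds = 19/481.
Bayes factor of the evidence already in hand = 2.75.
Odds after that evidence = (19/481) × 2.75 = 209/1924.
Target odds = 0.95/0.05 = 19.
Need 4.5ⁿ ≥ 19 ÷ (209/1924) = 1924/11.
4.5³ = 91.125 falls short of 1924/11 but 4.5⁴ = 410.0625 reaches it, so n = 4.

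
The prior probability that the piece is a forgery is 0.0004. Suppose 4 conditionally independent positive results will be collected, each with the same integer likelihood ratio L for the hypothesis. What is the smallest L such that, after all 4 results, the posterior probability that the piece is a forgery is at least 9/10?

Prior odds = 0.0004/0.9996 = 1/2499.
Target odds = 0.9/0.1 = 9.
Need L⁴ ≥ 9 ÷ (1/2499) = 22491.
12⁴ = 20736 < 22491 ≤ 28561 = 13⁴, so L = 13.

13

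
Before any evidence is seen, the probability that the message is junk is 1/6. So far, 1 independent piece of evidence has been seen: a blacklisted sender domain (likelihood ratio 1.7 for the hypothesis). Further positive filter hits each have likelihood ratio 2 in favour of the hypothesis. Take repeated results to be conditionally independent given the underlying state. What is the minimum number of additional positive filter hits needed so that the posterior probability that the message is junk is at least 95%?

6

Prior odds = (1/6)/(5/6) = 0.2.
Bayes factor of the evidence already in hand = 1.7.
Odds after that evidence = 0.2 × 1.7 = 0.34.
Target odds = 0.95/0.05 = 19.
Need 2ⁿ ≥ 19 ÷ 0.34 = 950/17.
2⁵ = 32 falls short of 950/17 but 2⁶ = 64 reaches it, so n = 6.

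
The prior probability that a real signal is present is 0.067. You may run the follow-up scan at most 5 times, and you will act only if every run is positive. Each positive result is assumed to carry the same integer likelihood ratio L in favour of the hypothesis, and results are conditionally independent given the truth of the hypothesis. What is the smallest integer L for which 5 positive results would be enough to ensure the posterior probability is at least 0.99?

5

Prior odds = 0.067/0.933 = 67/933.
Target odds = 0.99/0.01 = 99.
Need L⁵ ≥ 99 ÷ (67/933) = 92367/67.
4⁵ = 1024 < 92367/67 ≤ 3125 = 5⁵, so L = 5.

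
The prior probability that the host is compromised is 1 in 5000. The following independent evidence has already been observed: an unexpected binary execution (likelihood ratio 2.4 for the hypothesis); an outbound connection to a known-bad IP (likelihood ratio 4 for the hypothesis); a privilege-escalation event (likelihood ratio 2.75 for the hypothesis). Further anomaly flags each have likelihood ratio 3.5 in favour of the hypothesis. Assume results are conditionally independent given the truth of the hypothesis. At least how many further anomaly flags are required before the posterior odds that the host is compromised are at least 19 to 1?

7

Prior odds = 0.0002/0.9998 = 1/4999.
Combined Bayes factor of the evidence already in hand = 2.4 × 4 × 2.75 = 26.4.
Odds after that evidence = (1/4999) × 26.4 = 132/24995.
Target odds = 19.
Need 3.5ⁿ ≥ 19 ÷ (132/24995) = 474905/132.
3.5⁶ = 1838.265625 falls short of 474905/132 but 3.5⁷ = 823543/128 reaches it, so n = 7.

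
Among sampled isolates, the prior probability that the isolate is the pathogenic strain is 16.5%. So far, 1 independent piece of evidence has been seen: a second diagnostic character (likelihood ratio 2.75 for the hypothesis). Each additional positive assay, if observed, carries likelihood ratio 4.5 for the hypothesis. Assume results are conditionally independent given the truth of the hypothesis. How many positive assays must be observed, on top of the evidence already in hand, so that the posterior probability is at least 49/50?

Prior odds = 0.165/0.835 = 33/167.
Bayes factor of the evidence already in hand = 2.75.
Odds after that evidence = (33/167) × 2.75 = 363/668.
Target odds = 0.98/0.02 = 49.
Need 4.5ⁿ ≥ 49 ÷ (363/668) = 32732/363.
4.5² = 20.25 falls short of 32732/363 but 4.5³ = 91.125 reaches it, so n = 3.

3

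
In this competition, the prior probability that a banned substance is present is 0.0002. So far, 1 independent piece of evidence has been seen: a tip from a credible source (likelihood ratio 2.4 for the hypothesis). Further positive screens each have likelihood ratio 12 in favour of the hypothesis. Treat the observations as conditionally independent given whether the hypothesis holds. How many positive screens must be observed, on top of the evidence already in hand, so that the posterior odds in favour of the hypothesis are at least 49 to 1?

5

Prior odds = 0.0002/0.9998 = 1/4999.
Bayes factor of the evidence already in hand = 2.4.
Odds after that evidence = (1/4999) × 2.4 = 12/24995.
Target odds = 49.
Need 12ⁿ ≥ 49 ÷ (12/24995) = 1224755/12.
12⁴ = 20736 falls short of 1224755/12 but 12⁵ = 248832 reaches it, so n = 5.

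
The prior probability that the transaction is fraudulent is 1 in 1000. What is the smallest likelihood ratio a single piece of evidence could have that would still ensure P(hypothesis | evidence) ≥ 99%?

98901

Prior odds = 0.001/0.999 = 1/999.
Target odds = 0.99/0.01 = 99.
Required Bayes factor = 99 ÷ (1/999) = 98901.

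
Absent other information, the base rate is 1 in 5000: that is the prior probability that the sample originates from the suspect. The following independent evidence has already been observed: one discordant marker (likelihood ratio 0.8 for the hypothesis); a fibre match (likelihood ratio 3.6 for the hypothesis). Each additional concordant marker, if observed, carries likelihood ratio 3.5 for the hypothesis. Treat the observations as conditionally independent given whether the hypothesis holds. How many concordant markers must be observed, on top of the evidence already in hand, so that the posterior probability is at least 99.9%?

Prior odds = 0.0002/0.9998 = 1/4999.
Combined Bayes factor of the evidence already in hand = 0.8 × 3.6 = 2.88.
Odds after that evidence = (1/4999) × 2.88 = 72/124975.
Target odds = 0.999/0.001 = 999.
Need 3.5ⁿ ≥ 999 ÷ (72/124975) = 1734028.125.
3.5¹¹ ≈965492 falls short of 1734028.125 but 3.5¹² ≈3.37922e+06 reaches it, so n = 12.

12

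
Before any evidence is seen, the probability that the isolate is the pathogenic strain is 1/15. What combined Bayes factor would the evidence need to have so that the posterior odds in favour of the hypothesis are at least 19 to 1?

266

Prior odds = (1/15)/(14/15) = 1/14.
Target odds = 19.
Required Bayes factor = 19 ÷ (1/14) = 266.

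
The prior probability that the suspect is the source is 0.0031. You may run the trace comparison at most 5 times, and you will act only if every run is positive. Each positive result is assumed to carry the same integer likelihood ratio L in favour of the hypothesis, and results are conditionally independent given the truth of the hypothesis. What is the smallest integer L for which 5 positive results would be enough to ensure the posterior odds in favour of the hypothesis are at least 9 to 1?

5

Prior odds = 0.0031/0.9969 = 31/9969.
Target odds = 9.
Need L⁵ ≥ 9 ÷ (31/9969) = 89721/31.
4⁵ = 1024 < 89721/31 ≤ 3125 = 5⁵, so L = 5.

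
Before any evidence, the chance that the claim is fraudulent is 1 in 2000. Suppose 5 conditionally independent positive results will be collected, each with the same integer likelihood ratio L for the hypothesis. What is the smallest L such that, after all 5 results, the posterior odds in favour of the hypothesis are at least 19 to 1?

9

Prior odds = 0.0005/0.9995 = 1/1999.
Target odds = 19.
Need L⁵ ≥ 19 ÷ (1/1999) = 37981.
8⁵ = 32768 < 37981 ≤ 59049 = 9⁵, so L = 9.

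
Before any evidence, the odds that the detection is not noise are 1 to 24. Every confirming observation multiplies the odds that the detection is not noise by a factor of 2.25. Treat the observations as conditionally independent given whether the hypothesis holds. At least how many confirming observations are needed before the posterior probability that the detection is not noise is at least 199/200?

11

Prior odds = 1/24.
Likelihood ratio per confirming observation = 2.25.
Target posterior odds = 0.995/0.005 = 199.
Require 2.25ⁿ ≥ 199 ÷ (1/24) = 4776.
2.25¹⁰ ≈3325.26 falls short of 4776 but 2.25¹¹ ≈7481.83 reaches it, so n = 11.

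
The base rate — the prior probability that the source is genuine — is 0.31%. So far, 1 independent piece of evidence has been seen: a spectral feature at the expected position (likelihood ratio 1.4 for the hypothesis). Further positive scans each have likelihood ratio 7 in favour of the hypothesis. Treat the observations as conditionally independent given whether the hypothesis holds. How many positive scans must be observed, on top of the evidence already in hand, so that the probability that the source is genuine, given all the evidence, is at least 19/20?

5

Prior odds = 0.0031/0.9969 = 31/9969.
Bayes factor of the evidence already in hand = 1.4.
Odds after that evidence = (31/9969) × 1.4 = 217/49845.
Target odds = 0.95/0.05 = 19.
Need 7ⁿ ≥ 19 ÷ (217/49845) = 947055/217.
7⁴ = 2401 falls short of 947055/217 but 7⁵ = 16807 reaches it, so n = 5.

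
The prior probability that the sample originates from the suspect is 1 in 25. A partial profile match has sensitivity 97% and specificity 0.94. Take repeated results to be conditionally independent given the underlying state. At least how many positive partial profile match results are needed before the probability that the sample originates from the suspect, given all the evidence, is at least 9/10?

Prior odds = 0.04/0.96 = 1/24.
False-positive rate = 1 − 0.94 = 0.06; likelihood ratio of a positive = 0.97/0.06 = 97/6.
Target posterior odds = 0.9/0.1 = 9.
Need (1/24) × (97/6)ⁿ ≥ 9, i.e. (97/6)ⁿ ≥ 216.
(97/6)¹ = 97/6 falls short of 216 but (97/6)² = 9409/36 reaches it, so n = 2.

2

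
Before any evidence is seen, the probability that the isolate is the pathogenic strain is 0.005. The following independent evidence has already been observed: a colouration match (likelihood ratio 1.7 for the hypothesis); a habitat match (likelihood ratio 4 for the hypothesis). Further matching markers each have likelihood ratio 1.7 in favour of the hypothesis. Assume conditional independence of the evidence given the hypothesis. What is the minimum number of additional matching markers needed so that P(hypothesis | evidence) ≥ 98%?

Prior odds = 0.005/0.995 = 1/199.
Combined Bayes factor of the evidence already in hand = 1.7 × 4 = 6.8.
Odds after that evidence = (1/199) × 6.8 = 34/995.
Target odds = 0.98/0.02 = 49.
Need 1.7ⁿ ≥ 49 ÷ (34/995) = 48755/34.
1.7¹³ ≈990.458 falls short of 48755/34 but 1.7¹⁴ ≈1683.78 reaches it, so n = 14.

14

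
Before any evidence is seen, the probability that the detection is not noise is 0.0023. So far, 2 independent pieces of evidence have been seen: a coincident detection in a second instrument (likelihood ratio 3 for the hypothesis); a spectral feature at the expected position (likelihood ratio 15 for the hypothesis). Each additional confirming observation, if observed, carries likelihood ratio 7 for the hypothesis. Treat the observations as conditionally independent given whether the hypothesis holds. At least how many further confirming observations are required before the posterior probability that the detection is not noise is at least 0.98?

Prior odds = 0.0023/0.9977 = 23/9977.
Combined Bayes factor of the evidence already in hand = 3 × 15 = 45.
Odds after that evidence = (23/9977) × 45 = 1035/9977.
Target odds = 0.98/0.02 = 49.
Need 7ⁿ ≥ 49 ÷ (1035/9977) = 488873/1035.
7³ = 343 falls short of 488873/1035 but 7⁴ = 2401 reaches it, so n = 4.

4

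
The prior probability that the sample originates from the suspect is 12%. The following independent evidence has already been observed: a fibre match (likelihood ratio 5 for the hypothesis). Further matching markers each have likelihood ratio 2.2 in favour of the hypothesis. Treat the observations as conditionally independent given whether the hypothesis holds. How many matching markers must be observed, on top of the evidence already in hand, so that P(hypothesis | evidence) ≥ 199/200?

Prior odds = 0.12/0.88 = 3/22.
Bayes factor of the evidence already in hand = 5.
Odds after that evidence = (3/22) × 5 = 15/22.
Target odds = 0.995/0.005 = 199.
Need 2.2ⁿ ≥ 199 ÷ (15/22) = 4378/15.
2.2⁷ = 19487171/78125 falls short of 4378/15 but 2.2⁸ = 214358881/390625 reaches it, so n = 8.

8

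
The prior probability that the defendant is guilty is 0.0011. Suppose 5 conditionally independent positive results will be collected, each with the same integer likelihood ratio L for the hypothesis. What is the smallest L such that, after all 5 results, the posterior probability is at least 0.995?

12

Prior odds = 0.0011/0.9989 = 11/9989.
Target odds = 0.995/0.005 = 199.
Need L⁵ ≥ 199 ÷ (11/9989) = 1987811/11.
11⁵ = 161051 < 1987811/11 ≤ 248832 = 12⁵, so L = 12.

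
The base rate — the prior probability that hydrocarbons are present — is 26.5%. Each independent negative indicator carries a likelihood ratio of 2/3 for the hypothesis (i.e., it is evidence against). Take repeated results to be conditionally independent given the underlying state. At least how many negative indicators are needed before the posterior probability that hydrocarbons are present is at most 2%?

8

Prior odds: 0.265 ÷ 0.735 = 53/147.
Likelihood ratio per negative indicator = 2/3.
Target odds: 0.02 ÷ 0.98 = 1/49.
Need (53/147) × (2/3)ⁿ ≤ 1/49, i.e. (2/3)ⁿ ≤ 3/53.
(2/3)⁷ = 128/2187 is still above 3/53 but (2/3)⁸ = 256/6561 is at or below it, so n = 8.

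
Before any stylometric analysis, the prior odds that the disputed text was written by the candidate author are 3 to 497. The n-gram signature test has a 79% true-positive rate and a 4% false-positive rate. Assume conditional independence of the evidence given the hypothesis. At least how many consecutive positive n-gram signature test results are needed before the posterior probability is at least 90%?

Prior odds = 3/497.
Likelihood ratio of a positive result = 0.79/0.04 = 19.75.
Target odds: 0.9 ÷ 0.1 = 9.
Need (3/497) × 19.75ⁿ ≥ 9, i.e. 19.75ⁿ ≥ 1491.
19.75² = 390.0625 falls short of 1491 but 19.75³ = 7703.734375 reaches it, so n = 3.

3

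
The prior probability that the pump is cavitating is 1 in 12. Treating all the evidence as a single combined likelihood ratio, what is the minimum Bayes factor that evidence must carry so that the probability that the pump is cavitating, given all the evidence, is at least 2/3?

Prior odds = (1/12)/(11/12) = 1/11.
Target odds = (2/3)/(1/3) = 2.
Required Bayes factor = 2 ÷ (1/11) = 22.

22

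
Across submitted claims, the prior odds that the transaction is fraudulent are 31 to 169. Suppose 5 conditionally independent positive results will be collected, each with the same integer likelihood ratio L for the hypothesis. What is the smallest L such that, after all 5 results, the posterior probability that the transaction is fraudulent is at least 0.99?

4

Prior odds = 31/169.
Target odds = 0.99/0.01 = 99.
Need L⁵ ≥ 99 ÷ (31/169) = 16731/31.
3⁵ = 243 < 16731/31 ≤ 1024 = 4⁵, so L = 4.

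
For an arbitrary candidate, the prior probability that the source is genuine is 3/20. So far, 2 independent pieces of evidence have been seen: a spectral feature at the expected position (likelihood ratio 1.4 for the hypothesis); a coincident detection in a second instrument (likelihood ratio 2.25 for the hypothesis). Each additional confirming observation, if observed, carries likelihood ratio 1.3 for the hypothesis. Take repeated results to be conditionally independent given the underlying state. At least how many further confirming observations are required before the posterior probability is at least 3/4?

7

Prior odds = 0.15/0.85 = 3/17.
Combined Bayes factor of the evidence already in hand = 1.4 × 2.25 = 3.15.
Odds after that evidence = (3/17) × 3.15 = 189/340.
Target odds = 0.75/0.25 = 3.
Need 1.3ⁿ ≥ 3 ÷ (189/340) = 340/63.
1.3⁶ = 4826809/1000000 falls short of 340/63 but 1.3⁷ = 62748517/10000000 reaches it, so n = 7.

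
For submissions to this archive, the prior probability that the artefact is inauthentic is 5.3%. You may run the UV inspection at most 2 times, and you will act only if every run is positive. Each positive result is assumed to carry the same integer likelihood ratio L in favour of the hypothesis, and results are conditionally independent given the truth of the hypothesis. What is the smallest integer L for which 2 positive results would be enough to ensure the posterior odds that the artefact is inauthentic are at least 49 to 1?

30

Prior odds = 0.053/0.947 = 53/947.
Target odds = 49.
Need L² ≥ 49 ÷ (53/947) = 46403/53.
29² = 841 < 46403/53 ≤ 900 = 30², so L = 30.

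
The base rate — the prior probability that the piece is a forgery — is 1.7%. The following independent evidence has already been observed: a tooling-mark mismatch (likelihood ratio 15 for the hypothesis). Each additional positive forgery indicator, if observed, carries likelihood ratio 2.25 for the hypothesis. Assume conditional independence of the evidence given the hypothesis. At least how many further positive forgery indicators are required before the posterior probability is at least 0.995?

9

Prior odds = 0.017/0.983 = 17/983.
Bayes factor of the evidence already in hand = 15.
Odds after that evidence = (17/983) × 15 = 255/983.
Target odds = 0.995/0.005 = 199.
Need 2.25ⁿ ≥ 199 ÷ (255/983) = 195617/255.
2.25⁸ = 43046721/65536 falls short of 195617/255 but 2.25⁹ = 387420489/262144 reaches it, so n = 9.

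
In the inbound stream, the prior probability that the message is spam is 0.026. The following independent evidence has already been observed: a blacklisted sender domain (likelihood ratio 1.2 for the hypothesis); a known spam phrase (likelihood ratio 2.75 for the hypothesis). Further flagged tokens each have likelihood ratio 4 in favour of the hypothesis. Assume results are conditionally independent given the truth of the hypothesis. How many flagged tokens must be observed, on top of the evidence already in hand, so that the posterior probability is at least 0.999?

Prior odds = 0.026/0.974 = 13/487.
Combined Bayes factor of the evidence already in hand = 1.2 × 2.75 = 3.3.
Odds after that evidence = (13/487) × 3.3 = 429/4870.
Target odds = 0.999/0.001 = 999.
Need 4ⁿ ≥ 999 ÷ (429/4870) = 1621710/143.
4⁶ = 4096 falls short of 1621710/143 but 4⁷ = 16384 reaches it, so n = 7.

7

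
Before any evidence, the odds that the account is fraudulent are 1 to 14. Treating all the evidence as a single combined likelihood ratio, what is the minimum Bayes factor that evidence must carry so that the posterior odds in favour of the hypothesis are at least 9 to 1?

126

Prior odds = 1/14.
Target odds = 9.
Required Bayes factor = 9 ÷ (1/14) = 126.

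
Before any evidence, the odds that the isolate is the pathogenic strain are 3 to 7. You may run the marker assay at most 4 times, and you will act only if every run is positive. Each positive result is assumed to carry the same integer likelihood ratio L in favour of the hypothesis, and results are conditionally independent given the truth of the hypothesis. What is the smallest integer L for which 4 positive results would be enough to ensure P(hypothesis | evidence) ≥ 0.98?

4

Prior odds = 3/7.
Target odds = 0.98/0.02 = 49.
Need L⁴ ≥ 49 ÷ (3/7) = 343/3.
3⁴ = 81 < 343/3 ≤ 256 = 4⁴, so L = 4.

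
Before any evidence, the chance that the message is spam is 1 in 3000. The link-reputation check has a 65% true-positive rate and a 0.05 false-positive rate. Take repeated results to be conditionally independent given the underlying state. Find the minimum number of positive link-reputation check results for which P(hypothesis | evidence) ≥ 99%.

5

Prior odds = (1/3000)/(2999/3000) = 1/2999.
Likelihood ratio of a positive result = 0.65/0.05 = 13.
Target posterior odds = 0.99/0.01 = 99.
Need (1/2999) × 13ⁿ ≥ 99, i.e. 13ⁿ ≥ 296901.
13⁴ = 28561 falls short of 296901 but 13⁵ = 371293 reaches it, so n = 5.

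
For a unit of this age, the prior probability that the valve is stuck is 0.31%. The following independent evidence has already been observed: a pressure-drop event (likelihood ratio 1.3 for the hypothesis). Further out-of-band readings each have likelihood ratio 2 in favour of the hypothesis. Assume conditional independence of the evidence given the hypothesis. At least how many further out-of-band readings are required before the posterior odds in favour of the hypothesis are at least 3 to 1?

Prior odds = 0.0031/0.9969 = 31/9969.
Bayes factor of the evidence already in hand = 1.3.
Odds after that evidence = (31/9969) × 1.3 = 403/99690.
Target odds = 3.
Need 2ⁿ ≥ 3 ÷ (403/99690) = 299070/403.
2⁹ = 512 falls short of 299070/403 but 2¹⁰ = 1024 reaches it, so n = 10.

10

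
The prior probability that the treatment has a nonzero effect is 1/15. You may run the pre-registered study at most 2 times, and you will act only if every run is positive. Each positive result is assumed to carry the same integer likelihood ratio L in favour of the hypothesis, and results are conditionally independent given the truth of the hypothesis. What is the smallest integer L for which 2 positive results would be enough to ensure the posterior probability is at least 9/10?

Prior odds = (1/15)/(14/15) = 1/14.
Target odds = 0.9/0.1 = 9.
Need L² ≥ 9 ÷ (1/14) = 126.
11² = 121 < 126 ≤ 144 = 12², so L = 12.

12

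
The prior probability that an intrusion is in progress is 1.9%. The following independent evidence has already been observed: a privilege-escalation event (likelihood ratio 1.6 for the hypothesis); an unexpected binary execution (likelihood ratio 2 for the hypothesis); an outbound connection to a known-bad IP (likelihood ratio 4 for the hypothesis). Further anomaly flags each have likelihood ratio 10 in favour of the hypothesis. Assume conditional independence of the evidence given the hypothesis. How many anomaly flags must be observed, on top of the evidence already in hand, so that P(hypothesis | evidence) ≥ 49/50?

Prior odds = 0.019/0.981 = 19/981.
Combined Bayes factor of the evidence already in hand = 1.6 × 2 × 4 = 12.8.
Odds after that evidence = (19/981) × 12.8 = 1216/4905.
Target odds = 0.98/0.02 = 49.
Need 10ⁿ ≥ 49 ÷ (1216/4905) = 240345/1216.
10² = 100 falls short of 240345/1216 but 10³ = 1000 reaches it, so n = 3.

3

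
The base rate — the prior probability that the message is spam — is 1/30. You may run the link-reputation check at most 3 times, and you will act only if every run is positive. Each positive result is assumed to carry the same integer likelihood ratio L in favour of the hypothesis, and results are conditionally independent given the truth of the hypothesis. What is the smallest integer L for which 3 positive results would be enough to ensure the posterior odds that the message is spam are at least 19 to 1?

Prior odds = (1/30)/(29/30) = 1/29.
Target odds = 19.
Need L³ ≥ 19 ÷ (1/29) = 551.
8³ = 512 < 551 ≤ 729 = 9³, so L = 9.

9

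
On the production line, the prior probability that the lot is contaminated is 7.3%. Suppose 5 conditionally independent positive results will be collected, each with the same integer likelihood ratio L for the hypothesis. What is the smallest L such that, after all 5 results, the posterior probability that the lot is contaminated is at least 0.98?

Prior odds = 0.073/0.927 = 73/927.
Target odds = 0.98/0.02 = 49.
Need L⁵ ≥ 49 ÷ (73/927) = 45423/73.
3⁵ = 243 < 45423/73 ≤ 1024 = 4⁵, so L = 4.

4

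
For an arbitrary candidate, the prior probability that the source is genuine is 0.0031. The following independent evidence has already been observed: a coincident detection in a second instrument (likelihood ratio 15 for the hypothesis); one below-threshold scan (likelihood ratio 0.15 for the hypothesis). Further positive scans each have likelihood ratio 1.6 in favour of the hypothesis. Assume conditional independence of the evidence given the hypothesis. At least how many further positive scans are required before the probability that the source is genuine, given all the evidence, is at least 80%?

14

Prior odds = 0.0031/0.9969 = 31/9969.
Combined Bayes factor of the evidence already in hand = 15 × 0.15 = 2.25.
Odds after that evidence = (31/9969) × 2.25 = 93/13292.
Target odds = 0.8/0.2 = 4.
Need 1.6ⁿ ≥ 4 ÷ (93/13292) = 53168/93.
1.6¹³ ≈450.36 falls short of 53168/93 but 1.6¹⁴ ≈720.576 reaches it, so n = 14.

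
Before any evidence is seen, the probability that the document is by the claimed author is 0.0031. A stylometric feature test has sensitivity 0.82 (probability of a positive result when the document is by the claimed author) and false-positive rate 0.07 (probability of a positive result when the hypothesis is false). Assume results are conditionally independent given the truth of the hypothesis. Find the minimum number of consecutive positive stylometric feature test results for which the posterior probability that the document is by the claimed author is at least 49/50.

Prior odds: 0.0031 ÷ 0.9969 = 31/9969.
Likelihood ratio of a positive result = 0.82/0.07 = 82/7.
Target odds: 0.98 ÷ 0.02 = 49.
Require (82/7)ⁿ ≥ 49 ÷ (31/9969) = 488481/31.
(82/7)³ = 551368/343 falls short of 488481/31 but (82/7)⁴ = 45212176/2401 reaches it, so n = 4.

4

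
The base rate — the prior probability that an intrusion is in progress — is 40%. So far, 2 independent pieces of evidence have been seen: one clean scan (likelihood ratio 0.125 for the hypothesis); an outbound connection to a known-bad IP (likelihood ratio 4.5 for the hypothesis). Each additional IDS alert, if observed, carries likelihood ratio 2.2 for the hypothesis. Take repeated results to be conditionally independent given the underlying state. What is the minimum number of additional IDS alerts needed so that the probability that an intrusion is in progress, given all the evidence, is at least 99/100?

8

Prior odds = 0.4/0.6 = 2/3.
Combined Bayes factor of the evidence already in hand = 0.125 × 4.5 = 0.5625.
Odds after that evidence = (2/3) × 0.5625 = 0.375.
Target odds = 0.99/0.01 = 99.
Need 2.2ⁿ ≥ 99 ÷ 0.375 = 264.
2.2⁷ = 19487171/78125 falls short of 264 but 2.2⁸ = 214358881/390625 reaches it, so n = 8.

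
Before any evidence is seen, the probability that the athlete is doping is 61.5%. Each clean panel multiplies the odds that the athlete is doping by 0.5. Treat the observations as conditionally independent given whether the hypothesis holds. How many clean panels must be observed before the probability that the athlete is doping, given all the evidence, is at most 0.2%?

Prior odds: 0.615 ÷ 0.385 = 123/77.
Likelihood ratio per clean panel = 0.5.
Target posterior odds = 0.002/0.998 = 1/499.
Require 0.5ⁿ ≤ 1/499 ÷ (123/77) = 77/61377.
0.5⁹ = 0.001953125 is still above 77/61377 but 0.5¹⁰ = 1/1024 is at or below it, so n = 10.

10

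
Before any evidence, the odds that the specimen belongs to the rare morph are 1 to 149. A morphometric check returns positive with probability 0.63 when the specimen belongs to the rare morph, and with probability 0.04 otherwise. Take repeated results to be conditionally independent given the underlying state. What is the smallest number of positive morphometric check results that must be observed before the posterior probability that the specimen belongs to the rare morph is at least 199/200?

Prior odds = 1/149.
Likelihood ratio of a positive result = 0.63/0.04 = 15.75.
Target posterior odds = 0.995/0.005 = 199.
Need (1/149) × 15.75ⁿ ≥ 199, i.e. 15.75ⁿ ≥ 29651.
15.75³ = 3906.984375 falls short of 29651 but 15.75⁴ = 15752961/256 reaches it, so n = 4.

4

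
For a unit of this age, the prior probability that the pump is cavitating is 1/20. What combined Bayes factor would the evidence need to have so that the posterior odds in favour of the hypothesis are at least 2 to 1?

Prior odds = 0.05/0.95 = 1/19.
Target odds = 2.
Required Bayes factor = 2 ÷ (1/19) = 38.

38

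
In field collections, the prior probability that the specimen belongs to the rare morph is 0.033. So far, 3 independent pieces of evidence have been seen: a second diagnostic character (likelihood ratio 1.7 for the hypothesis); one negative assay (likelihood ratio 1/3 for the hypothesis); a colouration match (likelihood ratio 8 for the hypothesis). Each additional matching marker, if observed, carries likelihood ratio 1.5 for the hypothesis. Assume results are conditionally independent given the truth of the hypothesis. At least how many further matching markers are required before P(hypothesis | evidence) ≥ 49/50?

15

Prior odds = 0.033/0.967 = 33/967.
Combined Bayes factor of the evidence already in hand = 1.7 × (1/3) × 8 = 68/15.
Odds after that evidence = (33/967) × 68/15 = 748/4835.
Target odds = 0.98/0.02 = 49.
Need 1.5ⁿ ≥ 49 ÷ (748/4835) = 236915/748.
1.5¹⁴ = 4782969/16384 falls short of 236915/748 but 1.5¹⁵ = 14348907/32768 reaches it, so n = 15.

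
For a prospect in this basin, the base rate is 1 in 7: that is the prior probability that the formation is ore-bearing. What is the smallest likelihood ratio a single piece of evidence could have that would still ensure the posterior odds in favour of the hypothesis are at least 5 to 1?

Prior odds = (1/7)/(6/7) = 1/6.
Target odds = 5.
Required Bayes factor = 5 ÷ (1/6) = 30.

30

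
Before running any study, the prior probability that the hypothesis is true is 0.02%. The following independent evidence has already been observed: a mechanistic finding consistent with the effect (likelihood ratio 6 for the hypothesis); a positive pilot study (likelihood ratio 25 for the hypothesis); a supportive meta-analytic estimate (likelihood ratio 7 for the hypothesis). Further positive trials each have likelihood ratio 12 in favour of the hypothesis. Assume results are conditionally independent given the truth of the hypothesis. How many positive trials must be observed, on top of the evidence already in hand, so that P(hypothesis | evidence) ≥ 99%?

3

Prior odds = 0.0002/0.9998 = 1/4999.
Combined Bayes factor of the evidence already in hand = 6 × 25 × 7 = 1050.
Odds after that evidence = (1/4999) × 1050 = 1050/4999.
Target odds = 0.99/0.01 = 99.
Need 12ⁿ ≥ 99 ÷ (1050/4999) = 164967/350.
12² = 144 falls short of 164967/350 but 12³ = 1728 reaches it, so n = 3.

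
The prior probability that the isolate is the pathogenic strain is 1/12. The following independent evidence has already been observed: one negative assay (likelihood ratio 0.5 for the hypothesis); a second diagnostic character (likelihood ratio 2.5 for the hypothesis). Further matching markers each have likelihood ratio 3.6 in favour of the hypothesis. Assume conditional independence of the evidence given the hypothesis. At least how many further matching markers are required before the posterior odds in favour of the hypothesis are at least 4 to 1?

3

Prior odds = (1/12)/(11/12) = 1/11.
Combined Bayes factor of the evidence already in hand = 0.5 × 2.5 = 1.25.
Odds after that evidence = (1/11) × 1.25 = 5/44.
Target odds = 4.
Need 3.6ⁿ ≥ 4 ÷ (5/44) = 35.2.
3.6² = 12.96 falls short of 35.2 but 3.6³ = 46.656 reaches it, so n = 3.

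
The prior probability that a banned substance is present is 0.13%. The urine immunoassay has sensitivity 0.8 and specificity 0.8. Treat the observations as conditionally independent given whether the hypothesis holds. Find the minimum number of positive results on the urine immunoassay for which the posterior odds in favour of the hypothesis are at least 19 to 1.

7

Prior odds: 0.0013 ÷ 0.9987 = 13/9987.
False-positive rate = 1 − 0.8 = 0.2; likelihood ratio of a positive = 0.8/0.2 = 4.
Target odds = 19.
Require 4ⁿ ≥ 19 ÷ (13/9987) = 189753/13.
4⁶ = 4096 falls short of 189753/13 but 4⁷ = 16384 reaches it, so n = 7.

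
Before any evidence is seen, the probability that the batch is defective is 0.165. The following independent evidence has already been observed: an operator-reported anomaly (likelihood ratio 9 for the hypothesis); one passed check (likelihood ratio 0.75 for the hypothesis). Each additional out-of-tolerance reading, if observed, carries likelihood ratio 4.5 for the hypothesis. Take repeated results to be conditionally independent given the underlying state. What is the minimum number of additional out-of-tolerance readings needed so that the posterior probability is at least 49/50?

3

Prior odds = 0.165/0.835 = 33/167.
Combined Bayes factor of the evidence already in hand = 9 × 0.75 = 6.75.
Odds after that evidence = (33/167) × 6.75 = 891/668.
Target odds = 0.98/0.02 = 49.
Need 4.5ⁿ ≥ 49 ÷ (891/668) = 32732/891.
4.5² = 20.25 falls short of 32732/891 but 4.5³ = 91.125 reaches it, so n = 3.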